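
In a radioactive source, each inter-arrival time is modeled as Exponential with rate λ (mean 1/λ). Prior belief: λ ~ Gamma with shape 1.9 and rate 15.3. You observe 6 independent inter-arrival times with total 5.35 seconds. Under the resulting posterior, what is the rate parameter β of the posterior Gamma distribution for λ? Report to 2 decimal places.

With a Gamma(shape α, rate β) prior on the exponential rate λ, the posterior after n observations with total T = Σxᵢ is Gamma(α+n, β+T).
Posterior: Gamma(1.9+6, 15.3+5.35) = Gamma(7.9, 20.65).
Posterior β = 20.65.

20.65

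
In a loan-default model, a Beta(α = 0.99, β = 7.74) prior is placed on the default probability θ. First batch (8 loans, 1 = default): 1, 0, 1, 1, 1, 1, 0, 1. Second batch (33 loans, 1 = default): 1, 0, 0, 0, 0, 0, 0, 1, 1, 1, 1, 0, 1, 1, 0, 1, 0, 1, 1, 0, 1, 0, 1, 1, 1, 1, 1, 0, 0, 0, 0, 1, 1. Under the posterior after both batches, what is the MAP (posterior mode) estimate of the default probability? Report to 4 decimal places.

0.5026

The Beta prior is conjugate to a Binomial/Bernoulli likelihood; the update adds successes to α and failures to β.
After batch 1: Beta(0.99+6, 7.74+2) = Beta(6.99, 9.74).
After batch 2: Beta(6.99+18, 9.74+15) = Beta(24.99, 24.74).
Mode of Beta(a,b) for a,b>1 is (a−1)/(a+b−2) = 23.99/47.73 = 0.5026.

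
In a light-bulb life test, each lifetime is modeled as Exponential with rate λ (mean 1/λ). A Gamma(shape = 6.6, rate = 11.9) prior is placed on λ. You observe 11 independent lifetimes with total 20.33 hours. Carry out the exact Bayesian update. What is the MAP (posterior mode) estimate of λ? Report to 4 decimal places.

With a Gamma(shape α, rate β) prior on the exponential rate λ, the posterior after n observations with total T = Σxᵢ is Gamma(α+n, β+T).
Posterior: Gamma(6.6+11, 11.9+20.33) = Gamma(17.6, 32.23).
Mode = (α−1)/β = 0.5150.

0.5150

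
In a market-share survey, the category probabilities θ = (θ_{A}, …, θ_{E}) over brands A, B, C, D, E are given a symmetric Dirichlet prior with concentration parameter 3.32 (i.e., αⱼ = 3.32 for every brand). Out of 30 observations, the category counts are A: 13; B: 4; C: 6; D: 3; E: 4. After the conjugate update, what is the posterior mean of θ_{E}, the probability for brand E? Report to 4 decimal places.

The Dirichlet prior is conjugate to the Multinomial likelihood: each posterior αⱼ = prior αⱼ + observed count nⱼ.
Posterior concentration: (16.32, 7.32, 9.32, 6.32, 7.32), total = 46.60.
E[θ_{E}|data] = α_{E}/Σα = 7.32/46.60 = 0.1571.

0.1571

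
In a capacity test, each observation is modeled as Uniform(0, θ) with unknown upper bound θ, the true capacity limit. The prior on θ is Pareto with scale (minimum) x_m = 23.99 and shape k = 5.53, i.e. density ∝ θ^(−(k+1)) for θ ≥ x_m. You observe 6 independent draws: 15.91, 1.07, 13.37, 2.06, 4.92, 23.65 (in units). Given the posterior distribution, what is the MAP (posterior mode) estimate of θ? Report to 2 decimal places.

A Pareto(scale x_m, shape k) prior on the upper bound θ of Uniform(0, θ) is conjugate: posterior is Pareto(max(x_m, max xᵢ), k + n).
Sample maximum = 23.65; prior scale x_m = 23.99 → posterior scale = max = 23.99.
Posterior shape = 5.53 + 6 = 11.53.
The Pareto density is decreasing on [x_m, ∞), so the mode is x_m = 23.99.

23.99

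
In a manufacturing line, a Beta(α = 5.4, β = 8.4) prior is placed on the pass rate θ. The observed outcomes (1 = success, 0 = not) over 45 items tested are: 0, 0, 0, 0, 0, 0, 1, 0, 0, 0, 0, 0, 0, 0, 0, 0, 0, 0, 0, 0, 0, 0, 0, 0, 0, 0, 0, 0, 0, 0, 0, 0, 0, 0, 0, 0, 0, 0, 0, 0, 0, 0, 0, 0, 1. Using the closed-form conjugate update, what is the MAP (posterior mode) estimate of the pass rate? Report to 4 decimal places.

The Beta prior is conjugate to a Binomial/Bernoulli likelihood; the update adds successes to α and failures to β.
Posterior: Beta(α+k, β+n−k) = Beta(5.4+2, 8.4+43) = Beta(7.4, 51.4).
Mode of Beta(a,b) for a,b>1 is (a−1)/(a+b−2) = 6.4/56.8 = 0.1127.

0.1127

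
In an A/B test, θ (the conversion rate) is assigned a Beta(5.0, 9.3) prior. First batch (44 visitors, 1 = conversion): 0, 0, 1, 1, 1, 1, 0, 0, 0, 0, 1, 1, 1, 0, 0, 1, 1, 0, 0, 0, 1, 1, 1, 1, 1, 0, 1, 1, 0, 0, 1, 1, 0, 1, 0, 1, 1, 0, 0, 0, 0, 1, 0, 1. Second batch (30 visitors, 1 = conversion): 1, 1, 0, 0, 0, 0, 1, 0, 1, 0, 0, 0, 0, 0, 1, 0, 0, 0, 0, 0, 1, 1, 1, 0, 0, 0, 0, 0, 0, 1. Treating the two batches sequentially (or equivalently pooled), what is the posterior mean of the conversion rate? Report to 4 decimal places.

The Beta prior is conjugate to a Binomial/Bernoulli likelihood; the update adds successes to α and failures to β.
After batch 1: Beta(5.0+23, 9.3+21) = Beta(28.0, 30.3).
After batch 2: Beta(28.0+9, 30.3+21) = Beta(37.0, 51.3).
Posterior mean = α/(α+β) = 37.0/88.3 = 0.4190.

0.4190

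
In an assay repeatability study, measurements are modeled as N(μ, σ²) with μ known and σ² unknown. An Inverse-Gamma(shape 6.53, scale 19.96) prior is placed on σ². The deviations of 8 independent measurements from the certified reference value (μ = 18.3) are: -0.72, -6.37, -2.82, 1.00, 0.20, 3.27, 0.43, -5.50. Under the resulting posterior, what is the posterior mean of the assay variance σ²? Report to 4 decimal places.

With known mean μ and an Inverse-Gamma(α, β) prior on σ², the Normal likelihood is conjugate: posterior is Inv-Gamma(α + n/2, β + Σ(xᵢ−μ)²/2).
Σ(xᵢ−μ)² = (-0.72)² + (-6.37)² + (-2.82)² + (1.00)² + (0.20)² + (3.27)² + (0.43)² + (-5.50)² = 91.2155.
Posterior: Inv-Gamma(6.53 + 8/2, 19.96 + 91.2155/2) = Inv-Gamma(10.53, 65.56775).
E[σ²|data] = β/(α−1) = 65.56775/9.53 = 6.8801.

6.8801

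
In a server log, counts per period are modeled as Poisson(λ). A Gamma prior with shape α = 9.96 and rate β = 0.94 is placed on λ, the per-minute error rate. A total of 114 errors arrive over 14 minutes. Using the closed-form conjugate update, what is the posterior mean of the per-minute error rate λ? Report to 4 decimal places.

With a Gamma(shape α, rate β) prior, the Poisson likelihood is conjugate: the posterior is Gamma(α + ΣXᵢ, β + n).
Posterior: Gamma(α+S, β+n) = Gamma(9.96+114, 0.94+14) = Gamma(123.96, 14.94).
Posterior mean = α/β = 123.96/14.94 = 8.2972.

8.2972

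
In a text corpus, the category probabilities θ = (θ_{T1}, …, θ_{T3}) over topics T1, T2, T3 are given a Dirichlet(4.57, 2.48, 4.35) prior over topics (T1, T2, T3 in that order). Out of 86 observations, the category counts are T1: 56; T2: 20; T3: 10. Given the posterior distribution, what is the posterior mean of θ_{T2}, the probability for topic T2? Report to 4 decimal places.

0.2308

The Dirichlet prior is conjugate to the Multinomial likelihood: each posterior αⱼ = prior αⱼ + observed count nⱼ.
Posterior concentration: (60.57, 22.48, 14.35), total = 97.40.
E[θ_{T2}|data] = α_{T2}/Σα = 22.48/97.40 = 0.2308.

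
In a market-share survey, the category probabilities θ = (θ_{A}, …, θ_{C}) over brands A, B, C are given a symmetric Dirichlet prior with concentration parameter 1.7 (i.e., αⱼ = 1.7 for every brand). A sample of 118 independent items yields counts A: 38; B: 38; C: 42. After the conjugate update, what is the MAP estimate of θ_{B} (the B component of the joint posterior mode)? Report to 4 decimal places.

0.3222

The Dirichlet prior is conjugate to the Multinomial likelihood: each posterior αⱼ = prior αⱼ + observed count nⱼ.
Posterior concentration: (39.7, 39.7, 43.7), total = 123.1.
Joint mode component: (α_{B}−1)/(Σα−K) = 38.7/120.1 = 0.3222.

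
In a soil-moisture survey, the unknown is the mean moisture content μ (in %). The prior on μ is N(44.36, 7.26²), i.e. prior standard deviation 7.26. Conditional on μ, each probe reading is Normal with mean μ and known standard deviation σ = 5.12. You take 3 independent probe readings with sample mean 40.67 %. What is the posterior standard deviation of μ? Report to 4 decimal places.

2.7378

For Normal data with known variance σ², a Normal(μ₀, σ₀²) prior on μ is conjugate. Posterior precision = 1/σ₀² + n/σ²; posterior mean is the precision-weighted average of μ₀ and x̄.
σ₀² = 7.26² = 52.7076, σ² = 5.12² = 26.2144; σ² + n·σ₀² = 26.2144 + 3·52.7076 = 184.3372.
Posterior precision = 1/σ₀² + n/σ² = 1/52.7076 + 3/26.2144 = (σ² + n·σ₀²)/(σ₀²σ²) = 184.3372/(52.7076·26.2144); posterior variance σₙ² = σ₀²σ²/(σ² + n·σ₀²) = 52.7076·26.2144/184.3372 = 7.495493.
Posterior SD = √σₙ² = √(52.7076·26.2144/184.3372) = 2.7378.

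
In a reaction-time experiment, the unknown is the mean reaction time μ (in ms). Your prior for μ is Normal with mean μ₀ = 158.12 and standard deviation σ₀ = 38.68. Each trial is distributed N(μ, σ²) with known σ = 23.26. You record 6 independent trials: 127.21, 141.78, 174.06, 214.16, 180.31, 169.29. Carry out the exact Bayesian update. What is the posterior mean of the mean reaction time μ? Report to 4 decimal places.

For Normal data with known variance σ², a Normal(μ₀, σ₀²) prior on μ is conjugate. Posterior precision = 1/σ₀² + n/σ²; posterior mean is the precision-weighted average of μ₀ and x̄.
Σxᵢ = 127.21 + 141.78 + 174.06 + 214.16 + 180.31 + 169.29 = 1006.81, so n·x̄ = 1006.81.
σ₀² = 38.68² = 1496.1424, σ² = 23.26² = 541.0276; σ² + n·σ₀² = 541.0276 + 6·1496.1424 = 9517.882.
Posterior mean = (μ₀/σ₀² + n·x̄/σ²)/(1/σ₀² + n/σ²) = (σ²·μ₀ + σ₀²·n·x̄)/(σ² + n·σ₀²) = (541.0276·158.12 + 1496.1424·1006.81)/9517.882 = 1591878.413856/9517.882 = 167.2513.

167.2513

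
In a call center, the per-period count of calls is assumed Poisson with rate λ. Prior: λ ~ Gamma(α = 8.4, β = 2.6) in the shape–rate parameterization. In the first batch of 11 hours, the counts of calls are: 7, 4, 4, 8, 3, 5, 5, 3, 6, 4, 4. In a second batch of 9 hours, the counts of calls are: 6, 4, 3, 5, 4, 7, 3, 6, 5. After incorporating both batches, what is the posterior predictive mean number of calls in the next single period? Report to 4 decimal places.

With a Gamma(shape α, rate β) prior, the Poisson likelihood is conjugate: the posterior is Gamma(α + ΣXᵢ, β + n).
Batch 1: sum of counts S = 53 over n = 11 hours.
After batch 1: Gamma(α+S, β+n) = Gamma(8.4+53, 2.6+11) = Gamma(61.4, 13.6).
Batch 2: sum of counts S = 43 over n = 9 hours.
After batch 2: Gamma(α+S, β+n) = Gamma(61.4+43, 13.6+9) = Gamma(104.4, 22.6).
The predictive distribution for one future period is NegBinom with mean α/β = 4.6195.

4.6195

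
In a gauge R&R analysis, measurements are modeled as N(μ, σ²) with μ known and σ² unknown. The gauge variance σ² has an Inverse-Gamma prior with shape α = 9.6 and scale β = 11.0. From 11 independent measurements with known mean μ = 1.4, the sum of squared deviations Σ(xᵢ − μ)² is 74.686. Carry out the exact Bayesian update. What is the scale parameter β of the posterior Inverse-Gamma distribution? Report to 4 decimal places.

With known mean μ and an Inverse-Gamma(α, β) prior on σ², the Normal likelihood is conjugate: posterior is Inv-Gamma(α + n/2, β + Σ(xᵢ−μ)²/2).
Posterior: Inv-Gamma(9.6 + 11/2, 11.0 + 74.686/2) = Inv-Gamma(15.10, 48.3430).
Posterior β = 48.3430.

48.3430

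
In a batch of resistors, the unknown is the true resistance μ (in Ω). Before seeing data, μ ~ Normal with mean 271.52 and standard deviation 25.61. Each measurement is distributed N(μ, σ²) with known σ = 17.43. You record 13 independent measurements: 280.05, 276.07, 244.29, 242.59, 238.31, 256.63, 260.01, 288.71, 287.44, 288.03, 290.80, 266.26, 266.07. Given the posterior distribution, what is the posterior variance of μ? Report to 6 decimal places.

For Normal data with known variance σ², a Normal(μ₀, σ₀²) prior on μ is conjugate. Posterior precision = 1/σ₀² + n/σ²; posterior mean is the precision-weighted average of μ₀ and x̄.
σ₀² = 25.61² = 655.8721, σ² = 17.43² = 303.8049; σ² + n·σ₀² = 303.8049 + 13·655.8721 = 8830.1422.
Posterior precision = 1/σ₀² + n/σ² = 1/655.8721 + 13/303.8049 = (σ² + n·σ₀²)/(σ₀²σ²) = 8830.1422/(655.8721·303.8049); posterior variance σₙ² = σ₀²σ²/(σ² + n·σ₀²) = 655.8721·303.8049/8830.1422 = 22.565566.

22.565566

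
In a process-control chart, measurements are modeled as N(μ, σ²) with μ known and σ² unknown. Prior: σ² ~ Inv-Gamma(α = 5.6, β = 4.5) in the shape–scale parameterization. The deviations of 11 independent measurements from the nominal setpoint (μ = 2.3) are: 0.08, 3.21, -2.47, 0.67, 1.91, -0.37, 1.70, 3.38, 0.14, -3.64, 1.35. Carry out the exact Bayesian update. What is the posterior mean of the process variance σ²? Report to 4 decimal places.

2.9233

With known mean μ and an Inverse-Gamma(α, β) prior on σ², the Normal likelihood is conjugate: posterior is Inv-Gamma(α + n/2, β + Σ(xᵢ−μ)²/2).
Σ(xᵢ−μ)² = (0.08)² + (3.21)² + (-2.47)² + (0.67)² + (1.91)² + (-0.37)² + (1.70)² + (3.38)² + (0.14)² + (-3.64)² + (1.35)² = 50.0514.
Posterior: Inv-Gamma(5.6 + 11/2, 4.5 + 50.0514/2) = Inv-Gamma(11.10, 29.52570).
E[σ²|data] = β/(α−1) = 29.52570/10.10 = 2.9233.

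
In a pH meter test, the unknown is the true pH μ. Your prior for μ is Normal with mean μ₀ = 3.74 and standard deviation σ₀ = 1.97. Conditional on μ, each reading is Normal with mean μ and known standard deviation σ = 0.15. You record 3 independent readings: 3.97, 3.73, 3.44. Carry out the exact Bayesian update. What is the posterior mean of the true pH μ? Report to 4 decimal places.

For Normal data with known variance σ², a Normal(μ₀, σ₀²) prior on μ is conjugate. Posterior precision = 1/σ₀² + n/σ²; posterior mean is the precision-weighted average of μ₀ and x̄.
Σxᵢ = 3.97 + 3.73 + 3.44 = 11.14, so n·x̄ = 11.14.
σ₀² = 1.97² = 3.8809, σ² = 0.15² = 0.0225; σ² + n·σ₀² = 0.0225 + 3·3.8809 = 11.6652.
Posterior mean = (μ₀/σ₀² + n·x̄/σ²)/(1/σ₀² + n/σ²) = (σ²·μ₀ + σ₀²·n·x̄)/(σ² + n·σ₀²) = (0.0225·3.74 + 3.8809·11.14)/11.6652 = 43.317376/11.6652 = 3.7134.

3.7134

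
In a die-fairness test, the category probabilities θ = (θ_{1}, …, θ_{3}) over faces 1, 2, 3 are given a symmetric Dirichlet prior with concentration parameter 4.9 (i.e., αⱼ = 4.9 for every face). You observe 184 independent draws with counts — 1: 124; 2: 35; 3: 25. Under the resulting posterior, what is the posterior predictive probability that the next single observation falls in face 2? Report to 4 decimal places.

The Dirichlet prior is conjugate to the Multinomial likelihood: each posterior αⱼ = prior αⱼ + observed count nⱼ.
Posterior concentration: (128.9, 39.9, 29.9), total = 198.7.
P(next = 2 | data) = α_{2}/Σα = 0.2008.

0.2008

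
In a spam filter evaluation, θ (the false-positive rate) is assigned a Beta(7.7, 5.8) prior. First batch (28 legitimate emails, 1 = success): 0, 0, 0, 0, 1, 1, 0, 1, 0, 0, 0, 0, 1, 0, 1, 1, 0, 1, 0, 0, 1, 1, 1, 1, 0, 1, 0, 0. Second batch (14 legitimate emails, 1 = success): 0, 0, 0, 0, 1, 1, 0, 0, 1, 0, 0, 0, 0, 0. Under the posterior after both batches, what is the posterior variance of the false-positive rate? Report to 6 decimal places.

The Beta prior is conjugate to a Binomial/Bernoulli likelihood; the update adds successes to α and failures to β.
After batch 1: Beta(7.7+12, 5.8+16) = Beta(19.7, 21.8).
After batch 2: Beta(19.7+3, 21.8+11) = Beta(22.7, 32.8).
Var = αβ/((α+β)²(α+β+1)) = 22.7·32.8/(55.5²·56.5) = 0.004278.

0.004278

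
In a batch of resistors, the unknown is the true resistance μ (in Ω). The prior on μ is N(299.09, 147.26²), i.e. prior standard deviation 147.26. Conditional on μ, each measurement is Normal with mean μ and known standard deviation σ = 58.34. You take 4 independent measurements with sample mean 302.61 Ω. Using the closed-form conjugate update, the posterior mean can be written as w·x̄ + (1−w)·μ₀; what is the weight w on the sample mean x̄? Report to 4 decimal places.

0.9622

For Normal data with known variance σ², a Normal(μ₀, σ₀²) prior on μ is conjugate. Posterior precision = 1/σ₀² + n/σ²; posterior mean is the precision-weighted average of μ₀ and x̄.
σ₀² = 147.26² = 21685.5076, σ² = 58.34² = 3403.5556. Prior precision 1/σ₀² = 1/21685.5076; data precision n/σ² = 4/3403.5556.
w = (n/σ²)/(1/σ₀² + n/σ²) = n·σ₀²/(σ² + n·σ₀²) = 4·21685.5076/(3403.5556 + 4·21685.5076) = 86742.0304/90145.586 = 0.9622.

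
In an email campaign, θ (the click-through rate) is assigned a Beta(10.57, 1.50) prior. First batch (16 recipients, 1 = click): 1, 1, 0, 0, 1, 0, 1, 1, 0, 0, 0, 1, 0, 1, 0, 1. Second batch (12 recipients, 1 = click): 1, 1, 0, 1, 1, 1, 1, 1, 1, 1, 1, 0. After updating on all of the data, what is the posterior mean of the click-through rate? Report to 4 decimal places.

0.7130

The Beta prior is conjugate to a Binomial/Bernoulli likelihood; the update adds successes to α and failures to β.
After batch 1: Beta(10.57+8, 1.50+8) = Beta(18.57, 9.50).
After batch 2: Beta(18.57+10, 9.50+2) = Beta(28.57, 11.50).
Posterior mean = α/(α+β) = 28.57/40.07 = 0.7130.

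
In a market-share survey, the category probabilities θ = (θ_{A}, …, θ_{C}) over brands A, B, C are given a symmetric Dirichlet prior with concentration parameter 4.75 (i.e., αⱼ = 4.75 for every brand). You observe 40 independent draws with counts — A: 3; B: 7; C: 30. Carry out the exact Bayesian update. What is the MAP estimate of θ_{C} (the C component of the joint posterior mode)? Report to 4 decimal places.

0.6585

The Dirichlet prior is conjugate to the Multinomial likelihood: each posterior αⱼ = prior αⱼ + observed count nⱼ.
Posterior concentration: (7.75, 11.75, 34.75), total = 54.25.
Joint mode component: (α_{C}−1)/(Σα−K) = 33.75/51.25 = 0.6585.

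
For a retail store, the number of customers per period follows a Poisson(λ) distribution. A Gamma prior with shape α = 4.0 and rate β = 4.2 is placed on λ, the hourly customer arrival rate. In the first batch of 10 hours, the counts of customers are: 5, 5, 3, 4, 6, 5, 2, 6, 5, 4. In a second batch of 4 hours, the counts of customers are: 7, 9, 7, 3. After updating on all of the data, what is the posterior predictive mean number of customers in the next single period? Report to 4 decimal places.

With a Gamma(shape α, rate β) prior, the Poisson likelihood is conjugate: the posterior is Gamma(α + ΣXᵢ, β + n).
Batch 1: sum of counts S = 45 over n = 10 hours.
After batch 1: Gamma(α+S, β+n) = Gamma(4.0+45, 4.2+10) = Gamma(49.0, 14.2).
Batch 2: sum of counts S = 26 over n = 4 hours.
After batch 2: Gamma(α+S, β+n) = Gamma(49.0+26, 14.2+4) = Gamma(75.0, 18.2).
The predictive distribution for one future period is NegBinom with mean α/β = 4.1209.

4.1209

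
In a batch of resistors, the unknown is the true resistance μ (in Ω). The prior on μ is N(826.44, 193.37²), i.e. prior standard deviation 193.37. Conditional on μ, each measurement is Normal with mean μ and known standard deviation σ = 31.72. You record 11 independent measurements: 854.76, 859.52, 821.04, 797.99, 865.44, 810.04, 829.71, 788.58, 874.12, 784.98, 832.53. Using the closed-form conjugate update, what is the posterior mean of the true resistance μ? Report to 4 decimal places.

828.9675

For Normal data with known variance σ², a Normal(μ₀, σ₀²) prior on μ is conjugate. Posterior precision = 1/σ₀² + n/σ²; posterior mean is the precision-weighted average of μ₀ and x̄.
Σxᵢ = 854.76 + 859.52 + 821.04 + 797.99 + 865.44 + 810.04 + 829.71 + 788.58 + 874.12 + 784.98 + 832.53 = 9118.71, so n·x̄ = 9118.71.
σ₀² = 193.37² = 37391.9569, σ² = 31.72² = 1006.1584; σ² + n·σ₀² = 1006.1584 + 11·37391.9569 = 412317.6843.
Posterior mean = (μ₀/σ₀² + n·x̄/σ²)/(1/σ₀² + n/σ²) = (σ²·μ₀ + σ₀²·n·x̄)/(σ² + n·σ₀²) = (1006.1584·826.44 + 37391.9569·9118.71)/412317.6843 = 341797940.851695/412317.6843 = 828.9675.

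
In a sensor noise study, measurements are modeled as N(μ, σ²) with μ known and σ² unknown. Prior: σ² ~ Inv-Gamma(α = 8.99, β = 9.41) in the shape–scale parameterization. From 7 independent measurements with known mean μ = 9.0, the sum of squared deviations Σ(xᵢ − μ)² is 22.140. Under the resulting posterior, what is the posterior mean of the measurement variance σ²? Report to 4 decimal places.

With known mean μ and an Inverse-Gamma(α, β) prior on σ², the Normal likelihood is conjugate: posterior is Inv-Gamma(α + n/2, β + Σ(xᵢ−μ)²/2).
Posterior: Inv-Gamma(8.99 + 7/2, 9.41 + 22.140/2) = Inv-Gamma(12.49, 20.4800).
E[σ²|data] = β/(α−1) = 20.4800/11.49 = 1.7824.

1.7824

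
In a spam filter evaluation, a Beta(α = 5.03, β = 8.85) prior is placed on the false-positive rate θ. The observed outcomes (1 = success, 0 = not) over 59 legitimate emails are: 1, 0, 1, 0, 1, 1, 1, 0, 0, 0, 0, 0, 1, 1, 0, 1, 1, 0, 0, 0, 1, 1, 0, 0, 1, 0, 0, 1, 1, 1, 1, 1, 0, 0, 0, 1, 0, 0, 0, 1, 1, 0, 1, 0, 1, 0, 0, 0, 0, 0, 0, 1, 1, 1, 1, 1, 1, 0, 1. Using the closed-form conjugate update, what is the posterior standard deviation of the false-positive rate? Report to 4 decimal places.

0.0580

The Beta prior is conjugate to a Binomial/Bernoulli likelihood; the update adds successes to α and failures to β.
Posterior: Beta(α+k, β+n−k) = Beta(5.03+29, 8.85+30) = Beta(34.03, 38.85).
Var = αβ/((α+β)²(α+β+1)) = 34.03·38.85/(72.88²·73.88) = 0.00336906; SD = √0.00336906 = 0.0580.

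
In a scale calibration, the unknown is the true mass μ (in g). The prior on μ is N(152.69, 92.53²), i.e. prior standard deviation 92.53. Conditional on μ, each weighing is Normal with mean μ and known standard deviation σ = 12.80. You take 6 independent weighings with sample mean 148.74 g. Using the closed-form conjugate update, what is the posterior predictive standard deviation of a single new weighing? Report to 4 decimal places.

For Normal data with known variance σ², a Normal(μ₀, σ₀²) prior on μ is conjugate. Posterior precision = 1/σ₀² + n/σ²; posterior mean is the precision-weighted average of μ₀ and x̄.
σ₀² = 92.53² = 8561.8009, σ² = 12.80² = 163.84; σ² + n·σ₀² = 163.84 + 6·8561.8009 = 51534.6454.
Posterior precision = 1/σ₀² + n/σ² = 1/8561.8009 + 6/163.84 = (σ² + n·σ₀²)/(σ₀²σ²) = 51534.6454/(8561.8009·163.84); posterior variance σₙ² = σ₀²σ²/(σ² + n·σ₀²) = 8561.8009·163.84/51534.6454 = 27.219853.
Predictive variance for one new observation = σₙ² + σ² = 8561.8009·163.84/51534.6454 + 163.84 = σ²·(σ₀² + 51534.6454)/51534.6454 = 163.84·60096.4463/51534.6454 = 191.059853; SD = √(163.84·60096.4463/51534.6454) = 13.8224.

13.8224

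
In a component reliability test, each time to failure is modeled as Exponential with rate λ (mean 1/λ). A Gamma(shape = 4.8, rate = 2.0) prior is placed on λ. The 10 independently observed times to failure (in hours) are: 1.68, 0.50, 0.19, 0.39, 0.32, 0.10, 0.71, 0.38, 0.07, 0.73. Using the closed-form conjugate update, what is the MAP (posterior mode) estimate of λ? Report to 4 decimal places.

1.9519

With a Gamma(shape α, rate β) prior on the exponential rate λ, the posterior after n observations with total T = Σxᵢ is Gamma(α+n, β+T).
Sum of observations T = 5.07 hours; n = 10.
Posterior: Gamma(4.8+10, 2.0+5.07) = Gamma(14.8, 7.07).
Mode = (α−1)/β = 1.9519.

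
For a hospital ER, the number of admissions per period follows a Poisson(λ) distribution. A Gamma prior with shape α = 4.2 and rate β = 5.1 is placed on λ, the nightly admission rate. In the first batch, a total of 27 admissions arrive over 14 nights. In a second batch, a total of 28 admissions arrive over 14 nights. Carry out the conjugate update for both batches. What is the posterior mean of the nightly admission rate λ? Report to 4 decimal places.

1.7885

With a Gamma(shape α, rate β) prior, the Poisson likelihood is conjugate: the posterior is Gamma(α + ΣXᵢ, β + n).
After batch 1: Gamma(α+S, β+n) = Gamma(4.2+27, 5.1+14) = Gamma(31.2, 19.1).
After batch 2: Gamma(α+S, β+n) = Gamma(31.2+28, 19.1+14) = Gamma(59.2, 33.1).
Posterior mean = α/β = 59.2/33.1 = 1.7885.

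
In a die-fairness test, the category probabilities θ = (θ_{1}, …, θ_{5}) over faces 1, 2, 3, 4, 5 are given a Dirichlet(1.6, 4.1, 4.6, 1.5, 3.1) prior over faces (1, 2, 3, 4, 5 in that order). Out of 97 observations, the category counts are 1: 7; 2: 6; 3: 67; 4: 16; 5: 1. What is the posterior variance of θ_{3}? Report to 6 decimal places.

0.002041

The Dirichlet prior is conjugate to the Multinomial likelihood: each posterior αⱼ = prior αⱼ + observed count nⱼ.
Posterior concentration: (8.6, 10.1, 71.6, 17.5, 4.1), total = 111.9.
Var[θ_j] = α_j(Σα−α_j)/((Σα)²(Σα+1)) = 71.6·40.3/(111.9²·112.9) = 0.002041.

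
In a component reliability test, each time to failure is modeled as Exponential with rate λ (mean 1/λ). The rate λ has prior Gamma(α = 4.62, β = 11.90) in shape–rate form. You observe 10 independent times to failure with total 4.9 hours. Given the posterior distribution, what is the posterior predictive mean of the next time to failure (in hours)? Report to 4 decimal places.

With a Gamma(shape α, rate β) prior on the exponential rate λ, the posterior after n observations with total T = Σxᵢ is Gamma(α+n, β+T).
Posterior: Gamma(4.62+10, 11.90+4.9) = Gamma(14.62, 16.80).
The predictive distribution for the next observation is Lomax; its mean is β/(α−1) = 16.80/13.62 = 1.2335.

1.2335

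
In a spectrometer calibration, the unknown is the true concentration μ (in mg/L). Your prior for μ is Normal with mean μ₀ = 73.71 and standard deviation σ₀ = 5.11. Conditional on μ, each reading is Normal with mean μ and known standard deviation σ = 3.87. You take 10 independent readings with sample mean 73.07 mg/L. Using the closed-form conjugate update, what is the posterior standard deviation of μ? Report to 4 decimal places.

For Normal data with known variance σ², a Normal(μ₀, σ₀²) prior on μ is conjugate. Posterior precision = 1/σ₀² + n/σ²; posterior mean is the precision-weighted average of μ₀ and x̄.
σ₀² = 5.11² = 26.1121, σ² = 3.87² = 14.9769; σ² + n·σ₀² = 14.9769 + 10·26.1121 = 276.0979.
Posterior precision = 1/σ₀² + n/σ² = 1/26.1121 + 10/14.9769 = (σ² + n·σ₀²)/(σ₀²σ²) = 276.0979/(26.1121·14.9769); posterior variance σₙ² = σ₀²σ²/(σ² + n·σ₀²) = 26.1121·14.9769/276.0979 = 1.416448.
Posterior SD = √σₙ² = √(26.1121·14.9769/276.0979) = 1.1901.

1.1901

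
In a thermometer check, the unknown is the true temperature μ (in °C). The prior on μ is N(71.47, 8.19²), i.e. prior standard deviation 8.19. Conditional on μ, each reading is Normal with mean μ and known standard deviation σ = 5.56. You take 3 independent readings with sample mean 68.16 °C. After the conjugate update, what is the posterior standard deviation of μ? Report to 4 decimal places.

For Normal data with known variance σ², a Normal(μ₀, σ₀²) prior on μ is conjugate. Posterior precision = 1/σ₀² + n/σ²; posterior mean is the precision-weighted average of μ₀ and x̄.
σ₀² = 8.19² = 67.0761, σ² = 5.56² = 30.9136; σ² + n·σ₀² = 30.9136 + 3·67.0761 = 232.1419.
Posterior precision = 1/σ₀² + n/σ² = 1/67.0761 + 3/30.9136 = (σ² + n·σ₀²)/(σ₀²σ²) = 232.1419/(67.0761·30.9136); posterior variance σₙ² = σ₀²σ²/(σ² + n·σ₀²) = 67.0761·30.9136/232.1419 = 8.932311.
Posterior SD = √σₙ² = √(67.0761·30.9136/232.1419) = 2.9887.

2.9887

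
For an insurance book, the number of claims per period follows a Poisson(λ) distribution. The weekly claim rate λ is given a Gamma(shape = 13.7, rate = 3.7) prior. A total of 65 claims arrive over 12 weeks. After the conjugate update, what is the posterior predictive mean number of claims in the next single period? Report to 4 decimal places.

With a Gamma(shape α, rate β) prior, the Poisson likelihood is conjugate: the posterior is Gamma(α + ΣXᵢ, β + n).
Posterior: Gamma(α+S, β+n) = Gamma(13.7+65, 3.7+12) = Gamma(78.7, 15.7).
The predictive distribution for one future period is NegBinom with mean α/β = 5.0127.

5.0127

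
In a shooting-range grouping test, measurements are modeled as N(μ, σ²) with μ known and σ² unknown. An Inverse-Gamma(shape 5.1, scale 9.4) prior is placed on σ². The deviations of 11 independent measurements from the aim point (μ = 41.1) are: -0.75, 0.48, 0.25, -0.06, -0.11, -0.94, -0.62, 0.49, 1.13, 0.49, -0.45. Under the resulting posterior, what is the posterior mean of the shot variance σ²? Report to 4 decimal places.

1.1926

With known mean μ and an Inverse-Gamma(α, β) prior on σ², the Normal likelihood is conjugate: posterior is Inv-Gamma(α + n/2, β + Σ(xᵢ−μ)²/2).
Σ(xᵢ−μ)² = (-0.75)² + (0.48)² + (0.25)² + (-0.06)² + (-0.11)² + (-0.94)² + (-0.62)² + (0.49)² + (1.13)² + (0.49)² + (-0.45)² = 4.0987.
Posterior: Inv-Gamma(5.1 + 11/2, 9.4 + 4.0987/2) = Inv-Gamma(10.60, 11.44935).
E[σ²|data] = β/(α−1) = 11.44935/9.60 = 1.1926.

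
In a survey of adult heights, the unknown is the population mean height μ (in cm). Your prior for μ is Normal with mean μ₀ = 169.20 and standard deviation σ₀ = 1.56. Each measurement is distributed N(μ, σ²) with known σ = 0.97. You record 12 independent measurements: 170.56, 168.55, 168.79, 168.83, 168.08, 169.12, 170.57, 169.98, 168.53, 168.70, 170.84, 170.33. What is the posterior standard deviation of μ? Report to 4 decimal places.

0.2756

For Normal data with known variance σ², a Normal(μ₀, σ₀²) prior on μ is conjugate. Posterior precision = 1/σ₀² + n/σ²; posterior mean is the precision-weighted average of μ₀ and x̄.
σ₀² = 1.56² = 2.4336, σ² = 0.97² = 0.9409; σ² + n·σ₀² = 0.9409 + 12·2.4336 = 30.1441.
Posterior precision = 1/σ₀² + n/σ² = 1/2.4336 + 12/0.9409 = (σ² + n·σ₀²)/(σ₀²σ²) = 30.1441/(2.4336·0.9409); posterior variance σₙ² = σ₀²σ²/(σ² + n·σ₀²) = 2.4336·0.9409/30.1441 = 0.075961.
Posterior SD = √σₙ² = √(2.4336·0.9409/30.1441) = 0.2756.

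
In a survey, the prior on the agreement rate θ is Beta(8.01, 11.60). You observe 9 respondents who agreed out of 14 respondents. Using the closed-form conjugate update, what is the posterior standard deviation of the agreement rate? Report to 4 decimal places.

0.0850

The Beta prior is conjugate to a Binomial/Bernoulli likelihood; the update adds successes to α and failures to β.
Posterior: Beta(α+k, β+n−k) = Beta(8.01+9, 11.60+5) = Beta(17.01, 16.60).
Var = αβ/((α+β)²(α+β+1)) = 17.01·16.60/(33.61²·34.61) = 0.00722227; SD = √0.00722227 = 0.0850.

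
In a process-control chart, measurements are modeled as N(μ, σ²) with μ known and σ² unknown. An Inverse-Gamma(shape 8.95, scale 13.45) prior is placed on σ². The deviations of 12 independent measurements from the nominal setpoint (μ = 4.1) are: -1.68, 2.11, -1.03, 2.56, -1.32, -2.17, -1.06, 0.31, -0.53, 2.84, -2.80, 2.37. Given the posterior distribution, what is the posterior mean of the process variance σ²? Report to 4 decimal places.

2.5542

With known mean μ and an Inverse-Gamma(α, β) prior on σ², the Normal likelihood is conjugate: posterior is Inv-Gamma(α + n/2, β + Σ(xᵢ−μ)²/2).
Σ(xᵢ−μ)² = (-1.68)² + (2.11)² + (-1.03)² + (2.56)² + (-1.32)² + (-2.17)² + (-1.06)² + (0.31)² + (-0.53)² + (2.84)² + (-2.80)² + (2.37)² = 44.3634.
Posterior: Inv-Gamma(8.95 + 12/2, 13.45 + 44.3634/2) = Inv-Gamma(14.95, 35.63170).
E[σ²|data] = β/(α−1) = 35.63170/13.95 = 2.5542.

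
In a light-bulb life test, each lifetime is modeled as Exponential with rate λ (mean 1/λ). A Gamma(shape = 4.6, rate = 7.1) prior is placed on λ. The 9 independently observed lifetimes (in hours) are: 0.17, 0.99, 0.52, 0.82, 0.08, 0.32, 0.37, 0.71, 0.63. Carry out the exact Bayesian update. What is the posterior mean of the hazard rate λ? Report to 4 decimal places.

With a Gamma(shape α, rate β) prior on the exponential rate λ, the posterior after n observations with total T = Σxᵢ is Gamma(α+n, β+T).
Sum of observations T = 4.61 hours; n = 9.
Posterior: Gamma(4.6+9, 7.1+4.61) = Gamma(13.6, 11.71).
Posterior mean of λ = α/β = 13.6/11.71 = 1.1614.

1.1614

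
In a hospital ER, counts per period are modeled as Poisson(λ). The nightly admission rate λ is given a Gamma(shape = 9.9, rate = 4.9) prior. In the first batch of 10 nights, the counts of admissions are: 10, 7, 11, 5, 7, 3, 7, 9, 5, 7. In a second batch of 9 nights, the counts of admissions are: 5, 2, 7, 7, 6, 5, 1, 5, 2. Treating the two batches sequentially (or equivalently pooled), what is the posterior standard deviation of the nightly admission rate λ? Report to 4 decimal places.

0.4601

With a Gamma(shape α, rate β) prior, the Poisson likelihood is conjugate: the posterior is Gamma(α + ΣXᵢ, β + n).
Batch 1: sum of counts S = 71 over n = 10 nights.
After batch 1: Gamma(α+S, β+n) = Gamma(9.9+71, 4.9+10) = Gamma(80.9, 14.9).
Batch 2: sum of counts S = 40 over n = 9 nights.
After batch 2: Gamma(α+S, β+n) = Gamma(80.9+40, 14.9+9) = Gamma(120.9, 23.9).
SD = √α/β = √120.9/23.9 = 0.4601.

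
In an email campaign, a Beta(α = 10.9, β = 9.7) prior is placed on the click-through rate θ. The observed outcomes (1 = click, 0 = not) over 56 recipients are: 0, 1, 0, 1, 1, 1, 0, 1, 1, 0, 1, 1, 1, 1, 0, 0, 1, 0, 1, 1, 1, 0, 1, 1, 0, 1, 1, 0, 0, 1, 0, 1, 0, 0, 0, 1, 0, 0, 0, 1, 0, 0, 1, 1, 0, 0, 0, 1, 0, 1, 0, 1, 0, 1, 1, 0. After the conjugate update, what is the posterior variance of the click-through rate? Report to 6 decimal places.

The Beta prior is conjugate to a Binomial/Bernoulli likelihood; the update adds successes to α and failures to β.
Posterior: Beta(α+k, β+n−k) = Beta(10.9+29, 9.7+27) = Beta(39.9, 36.7).
Var = αβ/((α+β)²(α+β+1)) = 39.9·36.7/(76.6²·77.6) = 0.003216.

0.003216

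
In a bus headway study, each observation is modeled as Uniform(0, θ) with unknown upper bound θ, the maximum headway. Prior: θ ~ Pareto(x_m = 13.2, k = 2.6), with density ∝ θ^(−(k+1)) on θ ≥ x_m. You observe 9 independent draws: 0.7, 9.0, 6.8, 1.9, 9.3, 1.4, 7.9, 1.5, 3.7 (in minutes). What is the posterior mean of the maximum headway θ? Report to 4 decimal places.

14.4453

A Pareto(scale x_m, shape k) prior on the upper bound θ of Uniform(0, θ) is conjugate: posterior is Pareto(max(x_m, max xᵢ), k + n).
Sample maximum = 9.3; prior scale x_m = 13.2 → posterior scale = max = 13.2.
Posterior shape = 2.6 + 9 = 11.6.
E[θ|data] = k·x_m/(k−1) = 11.6·13.2/10.6 = 14.4453.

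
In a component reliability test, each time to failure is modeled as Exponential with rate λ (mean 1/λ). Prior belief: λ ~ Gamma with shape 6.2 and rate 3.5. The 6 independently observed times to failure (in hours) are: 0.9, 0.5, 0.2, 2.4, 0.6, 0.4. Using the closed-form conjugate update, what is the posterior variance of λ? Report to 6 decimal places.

With a Gamma(shape α, rate β) prior on the exponential rate λ, the posterior after n observations with total T = Σxᵢ is Gamma(α+n, β+T).
Sum of observations T = 5.0 hours; n = 6.
Posterior: Gamma(6.2+6, 3.5+5.0) = Gamma(12.2, 8.5).
Var = α/β² = 0.168858.

0.168858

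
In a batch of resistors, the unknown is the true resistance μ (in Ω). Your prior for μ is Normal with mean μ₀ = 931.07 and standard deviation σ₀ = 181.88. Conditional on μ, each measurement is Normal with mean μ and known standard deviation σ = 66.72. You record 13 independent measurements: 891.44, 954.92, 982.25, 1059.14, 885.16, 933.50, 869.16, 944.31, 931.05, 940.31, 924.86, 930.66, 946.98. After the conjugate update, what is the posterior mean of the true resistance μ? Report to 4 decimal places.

For Normal data with known variance σ², a Normal(μ₀, σ₀²) prior on μ is conjugate. Posterior precision = 1/σ₀² + n/σ²; posterior mean is the precision-weighted average of μ₀ and x̄.
Σxᵢ = 891.44 + 954.92 + 982.25 + 1059.14 + 885.16 + 933.50 + 869.16 + 944.31 + 931.05 + 940.31 + 924.86 + 930.66 + 946.98 = 12193.74, so n·x̄ = 12193.74.
σ₀² = 181.88² = 33080.3344, σ² = 66.72² = 4451.5584; σ² + n·σ₀² = 4451.5584 + 13·33080.3344 = 434495.9056.
Posterior mean = (μ₀/σ₀² + n·x̄/σ²)/(1/σ₀² + n/σ²) = (σ²·μ₀ + σ₀²·n·x̄)/(σ² + n·σ₀²) = (4451.5584·931.07 + 33080.3344·12193.74)/434495.9056 = 407517709.266144/434495.9056 = 937.9092.

937.9092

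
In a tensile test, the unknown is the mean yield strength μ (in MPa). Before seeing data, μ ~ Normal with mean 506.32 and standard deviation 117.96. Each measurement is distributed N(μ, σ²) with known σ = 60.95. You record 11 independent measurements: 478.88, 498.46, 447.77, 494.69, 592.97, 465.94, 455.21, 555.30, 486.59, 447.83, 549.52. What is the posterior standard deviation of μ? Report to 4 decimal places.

For Normal data with known variance σ², a Normal(μ₀, σ₀²) prior on μ is conjugate. Posterior precision = 1/σ₀² + n/σ²; posterior mean is the precision-weighted average of μ₀ and x̄.
σ₀² = 117.96² = 13914.5616, σ² = 60.95² = 3714.9025; σ² + n·σ₀² = 3714.9025 + 11·13914.5616 = 156775.0801.
Posterior precision = 1/σ₀² + n/σ² = 1/13914.5616 + 11/3714.9025 = (σ² + n·σ₀²)/(σ₀²σ²) = 156775.0801/(13914.5616·3714.9025); posterior variance σₙ² = σ₀²σ²/(σ² + n·σ₀²) = 13914.5616·3714.9025/156775.0801 = 329.715919.
Posterior SD = √σₙ² = √(13914.5616·3714.9025/156775.0801) = 18.1581.

18.1581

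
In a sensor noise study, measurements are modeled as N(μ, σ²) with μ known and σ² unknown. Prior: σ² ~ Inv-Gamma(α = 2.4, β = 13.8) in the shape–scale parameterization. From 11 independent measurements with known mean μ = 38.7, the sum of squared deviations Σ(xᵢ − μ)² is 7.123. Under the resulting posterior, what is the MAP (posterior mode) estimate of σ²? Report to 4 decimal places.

1.9507

With known mean μ and an Inverse-Gamma(α, β) prior on σ², the Normal likelihood is conjugate: posterior is Inv-Gamma(α + n/2, β + Σ(xᵢ−μ)²/2).
Posterior: Inv-Gamma(2.4 + 11/2, 13.8 + 7.123/2) = Inv-Gamma(7.90, 17.3615).
Mode = β/(α+1) = 17.3615/8.90 = 1.9507.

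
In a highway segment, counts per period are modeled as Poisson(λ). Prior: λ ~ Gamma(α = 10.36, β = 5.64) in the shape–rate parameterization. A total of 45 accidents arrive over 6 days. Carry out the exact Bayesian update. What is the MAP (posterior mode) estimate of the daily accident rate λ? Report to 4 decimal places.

With a Gamma(shape α, rate β) prior, the Poisson likelihood is conjugate: the posterior is Gamma(α + ΣXᵢ, β + n).
Posterior: Gamma(α+S, β+n) = Gamma(10.36+45, 5.64+6) = Gamma(55.36, 11.64).
Mode of Gamma(α,β) for α≥1 is (α−1)/β = 54.36/11.64 = 4.6701.

4.6701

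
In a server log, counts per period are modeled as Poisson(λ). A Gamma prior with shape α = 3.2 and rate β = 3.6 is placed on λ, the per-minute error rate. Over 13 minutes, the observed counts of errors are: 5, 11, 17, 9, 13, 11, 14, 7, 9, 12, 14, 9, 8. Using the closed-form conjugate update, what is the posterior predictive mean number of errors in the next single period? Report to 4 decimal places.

With a Gamma(shape α, rate β) prior, the Poisson likelihood is conjugate: the posterior is Gamma(α + ΣXᵢ, β + n).
Sum of counts S = 139 over n = 13 minutes.
Posterior: Gamma(α+S, β+n) = Gamma(3.2+139, 3.6+13) = Gamma(142.2, 16.6).
The predictive distribution for one future period is NegBinom with mean α/β = 8.5663.

8.5663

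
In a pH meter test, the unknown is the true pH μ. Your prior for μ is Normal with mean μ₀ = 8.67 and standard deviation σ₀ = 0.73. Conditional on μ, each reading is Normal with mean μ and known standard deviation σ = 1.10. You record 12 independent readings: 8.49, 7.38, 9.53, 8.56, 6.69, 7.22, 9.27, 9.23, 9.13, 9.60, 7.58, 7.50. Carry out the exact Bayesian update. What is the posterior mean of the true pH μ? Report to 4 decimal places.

For Normal data with known variance σ², a Normal(μ₀, σ₀²) prior on μ is conjugate. Posterior precision = 1/σ₀² + n/σ²; posterior mean is the precision-weighted average of μ₀ and x̄.
Σxᵢ = 8.49 + 7.38 + 9.53 + 8.56 + 6.69 + 7.22 + 9.27 + 9.23 + 9.13 + 9.60 + 7.58 + 7.50 = 100.18, so n·x̄ = 100.18.
σ₀² = 0.73² = 0.5329, σ² = 1.10² = 1.21; σ² + n·σ₀² = 1.21 + 12·0.5329 = 7.6048.
Posterior mean = (μ₀/σ₀² + n·x̄/σ²)/(1/σ₀² + n/σ²) = (σ²·μ₀ + σ₀²·n·x̄)/(σ² + n·σ₀²) = (1.21·8.67 + 0.5329·100.18)/7.6048 = 63.876622/7.6048 = 8.3995.

8.3995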